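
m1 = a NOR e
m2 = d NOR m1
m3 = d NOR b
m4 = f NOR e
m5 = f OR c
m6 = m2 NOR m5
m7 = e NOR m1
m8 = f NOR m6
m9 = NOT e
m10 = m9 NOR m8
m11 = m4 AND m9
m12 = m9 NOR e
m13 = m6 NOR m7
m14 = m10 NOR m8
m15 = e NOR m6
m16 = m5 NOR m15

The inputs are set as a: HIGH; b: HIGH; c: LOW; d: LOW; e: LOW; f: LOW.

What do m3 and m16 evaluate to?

m3 = LOW; m16 = LOW

m1 = a NOR e = HIGH NOR LOW = LOW
m2 = d NOR m1 = LOW NOR LOW = HIGH
m3 = d NOR b = LOW NOR HIGH = LOW
m5 = f OR c = LOW OR LOW = LOW
m6 = m2 NOR m5 = HIGH NOR LOW = LOW
m15 = e NOR m6 = LOW NOR LOW = HIGH
m16 = m5 NOR m15 = LOW NOR HIGH = LOW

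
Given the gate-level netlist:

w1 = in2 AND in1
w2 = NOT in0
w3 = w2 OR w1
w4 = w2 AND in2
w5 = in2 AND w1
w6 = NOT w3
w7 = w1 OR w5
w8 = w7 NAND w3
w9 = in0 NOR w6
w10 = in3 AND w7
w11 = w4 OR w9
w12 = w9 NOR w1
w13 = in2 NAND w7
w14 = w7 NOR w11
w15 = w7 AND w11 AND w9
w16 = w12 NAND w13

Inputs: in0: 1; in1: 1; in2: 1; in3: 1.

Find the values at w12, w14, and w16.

w1 = in2 AND in1 = 1 AND 1 = 1
w2 = NOT in0 = NOT 1 = 0
w3 = w2 OR w1 = 0 OR 1 = 1
w4 = w2 AND in2 = 0 AND 1 = 0
w5 = in2 AND w1 = 1 AND 1 = 1
w6 = NOT w3 = NOT 1 = 0
w7 = w1 OR w5 = 1 OR 1 = 1
w9 = in0 NOR w6 = 1 NOR 0 = 0
w11 = w4 OR w9 = 0 OR 0 = 0
w12 = w9 NOR w1 = 0 NOR 1 = 0
w13 = in2 NAND w7 = 1 NAND 1 = 0
w14 = w7 NOR w11 = 1 NOR 0 = 0
w16 = w12 NAND w13 = 0 NAND 0 = 1

w12 = 0  w14 = 0  w16 = 1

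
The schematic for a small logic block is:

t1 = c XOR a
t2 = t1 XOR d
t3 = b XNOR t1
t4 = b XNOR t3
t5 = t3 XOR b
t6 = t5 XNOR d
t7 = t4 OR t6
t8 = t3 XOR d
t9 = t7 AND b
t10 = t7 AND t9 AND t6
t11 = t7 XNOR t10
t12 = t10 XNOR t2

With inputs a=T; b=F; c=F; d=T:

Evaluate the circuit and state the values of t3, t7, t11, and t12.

t1 = c XOR a = F XOR T = T
t2 = t1 XOR d = T XOR T = F
t3 = b XNOR t1 = F XNOR T = F
t4 = b XNOR t3 = F XNOR F = T
t5 = t3 XOR b = F XOR F = F
t6 = t5 XNOR d = F XNOR T = F
t7 = t4 OR t6 = T OR F = T
t9 = t7 AND b = T AND F = F
t10 = t7 AND t9 AND t6 = T AND F AND F = F
t11 = t7 XNOR t10 = T XNOR F = F
t12 = t10 XNOR t2 = F XNOR F = T

t3 = F  t7 = T  t11 = F  t12 = T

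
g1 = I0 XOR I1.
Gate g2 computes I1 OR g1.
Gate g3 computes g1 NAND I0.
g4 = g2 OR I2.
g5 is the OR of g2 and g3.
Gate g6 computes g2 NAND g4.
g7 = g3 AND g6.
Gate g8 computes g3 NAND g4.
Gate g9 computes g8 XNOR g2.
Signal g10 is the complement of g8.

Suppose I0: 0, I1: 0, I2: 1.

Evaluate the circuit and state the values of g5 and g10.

g5 = 1; g10 = 1

g1 = I0 XOR I1 = 0 XOR 0 = 0
g2 = I1 OR g1 = 0 OR 0 = 0
g3 = g1 NAND I0 = 0 NAND 0 = 1
g4 = g2 OR I2 = 0 OR 1 = 1
g5 = g2 OR g3 = 0 OR 1 = 1
g8 = g3 NAND g4 = 1 NAND 1 = 0
g10 = NOT g8 = NOT 0 = 1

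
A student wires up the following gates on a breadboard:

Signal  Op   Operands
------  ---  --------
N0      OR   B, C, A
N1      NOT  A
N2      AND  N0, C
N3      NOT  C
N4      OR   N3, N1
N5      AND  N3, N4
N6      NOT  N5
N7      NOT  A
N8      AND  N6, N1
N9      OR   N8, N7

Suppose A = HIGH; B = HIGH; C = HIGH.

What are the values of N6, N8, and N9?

N1 = NOT A = NOT HIGH = LOW
N3 = NOT C = NOT HIGH = LOW
N4 = N3 OR N1 = LOW OR LOW = LOW
N5 = N3 AND N4 = LOW AND LOW = LOW
N6 = NOT N5 = NOT LOW = HIGH
N7 = NOT A = NOT HIGH = LOW
N8 = N6 AND N1 = HIGH AND LOW = LOW
N9 = N8 OR N7 = LOW OR LOW = LOW

N6 = HIGH; N8 = LOW; N9 = LOW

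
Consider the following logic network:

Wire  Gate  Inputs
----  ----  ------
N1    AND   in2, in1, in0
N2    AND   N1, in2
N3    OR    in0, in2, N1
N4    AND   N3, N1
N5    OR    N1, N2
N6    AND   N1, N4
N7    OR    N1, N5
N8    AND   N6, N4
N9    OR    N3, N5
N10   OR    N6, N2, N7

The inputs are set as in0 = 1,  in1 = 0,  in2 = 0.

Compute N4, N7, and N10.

N4 = 0, N7 = 0, N10 = 0

N1 = in2 AND in1 AND in0 = 0 AND 0 AND 1 = 0
N2 = N1 AND in2 = 0 AND 0 = 0
N3 = in0 OR in2 OR N1 = 1 OR 0 OR 0 = 1
N4 = N3 AND N1 = 1 AND 0 = 0
N5 = N1 OR N2 = 0 OR 0 = 0
N6 = N1 AND N4 = 0 AND 0 = 0
N7 = N1 OR N5 = 0 OR 0 = 0
N10 = N6 OR N2 OR N7 = 0 OR 0 OR 0 = 0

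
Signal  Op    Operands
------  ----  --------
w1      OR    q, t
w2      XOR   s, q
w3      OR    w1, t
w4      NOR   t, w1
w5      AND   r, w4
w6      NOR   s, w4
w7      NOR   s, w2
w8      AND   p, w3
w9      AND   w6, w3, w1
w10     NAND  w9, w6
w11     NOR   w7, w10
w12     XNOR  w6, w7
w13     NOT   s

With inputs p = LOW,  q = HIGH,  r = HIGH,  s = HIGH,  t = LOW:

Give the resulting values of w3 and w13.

w3 = HIGH, w13 = LOW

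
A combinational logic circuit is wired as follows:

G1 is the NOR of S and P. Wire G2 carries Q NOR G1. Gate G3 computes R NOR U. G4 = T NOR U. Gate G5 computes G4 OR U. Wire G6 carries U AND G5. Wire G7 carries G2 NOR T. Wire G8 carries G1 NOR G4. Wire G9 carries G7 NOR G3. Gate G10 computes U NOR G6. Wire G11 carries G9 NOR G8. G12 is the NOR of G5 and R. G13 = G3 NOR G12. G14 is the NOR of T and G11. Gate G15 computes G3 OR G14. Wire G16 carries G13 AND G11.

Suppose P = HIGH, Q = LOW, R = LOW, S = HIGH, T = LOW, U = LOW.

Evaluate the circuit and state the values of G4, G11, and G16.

G4 = HIGH; G11 = HIGH; G16 = LOW

G1 = S NOR P = HIGH NOR HIGH = LOW
G2 = Q NOR G1 = LOW NOR LOW = HIGH
G3 = R NOR U = LOW NOR LOW = HIGH
G4 = T NOR U = LOW NOR LOW = HIGH
G5 = G4 OR U = HIGH OR LOW = HIGH
G7 = G2 NOR T = HIGH NOR LOW = LOW
G8 = G1 NOR G4 = LOW NOR HIGH = LOW
G9 = G7 NOR G3 = LOW NOR HIGH = LOW
G11 = G9 NOR G8 = LOW NOR LOW = HIGH
G12 = G5 NOR R = HIGH NOR LOW = LOW
G13 = G3 NOR G12 = HIGH NOR LOW = LOW
G16 = G13 AND G11 = LOW AND HIGH = LOW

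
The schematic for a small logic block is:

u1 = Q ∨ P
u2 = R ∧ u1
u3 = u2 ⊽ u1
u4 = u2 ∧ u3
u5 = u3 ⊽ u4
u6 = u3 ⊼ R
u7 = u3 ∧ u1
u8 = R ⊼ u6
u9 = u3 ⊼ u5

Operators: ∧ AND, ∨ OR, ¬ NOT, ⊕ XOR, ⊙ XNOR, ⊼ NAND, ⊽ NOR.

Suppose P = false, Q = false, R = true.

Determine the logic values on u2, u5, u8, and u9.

u2 = false; u5 = false; u8 = true; u9 = true

u1 = Q OR P = false OR false = false
u2 = R AND u1 = true AND false = false
u3 = u2 NOR u1 = false NOR false = true
u4 = u2 AND u3 = false AND true = false
u5 = u3 NOR u4 = true NOR false = false
u6 = u3 NAND R = true NAND true = false
u8 = R NAND u6 = true NAND false = true
u9 = u3 NAND u5 = true NAND false = true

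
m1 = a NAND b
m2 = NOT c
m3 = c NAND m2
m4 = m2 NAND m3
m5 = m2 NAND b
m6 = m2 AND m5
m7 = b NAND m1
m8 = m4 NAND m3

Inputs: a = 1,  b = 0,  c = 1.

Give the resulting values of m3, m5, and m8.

m2 = NOT c = NOT 1 = 0
m3 = c NAND m2 = 1 NAND 0 = 1
m4 = m2 NAND m3 = 0 NAND 1 = 1
m5 = m2 NAND b = 0 NAND 0 = 1
m8 = m4 NAND m3 = 1 NAND 1 = 0

m3 = 1  m5 = 1  m8 = 0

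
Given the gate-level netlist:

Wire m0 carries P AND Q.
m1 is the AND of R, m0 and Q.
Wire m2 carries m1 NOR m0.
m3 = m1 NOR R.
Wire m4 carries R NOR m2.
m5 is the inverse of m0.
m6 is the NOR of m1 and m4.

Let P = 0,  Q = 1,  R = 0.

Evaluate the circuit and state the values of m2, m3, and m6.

m2 = 1, m3 = 1, m6 = 1

m0 = P AND Q = 0 AND 1 = 0
m1 = R AND m0 AND Q = 0 AND 0 AND 1 = 0
m2 = m1 NOR m0 = 0 NOR 0 = 1
m3 = m1 NOR R = 0 NOR 0 = 1
m4 = R NOR m2 = 0 NOR 1 = 0
m6 = m1 NOR m4 = 0 NOR 0 = 1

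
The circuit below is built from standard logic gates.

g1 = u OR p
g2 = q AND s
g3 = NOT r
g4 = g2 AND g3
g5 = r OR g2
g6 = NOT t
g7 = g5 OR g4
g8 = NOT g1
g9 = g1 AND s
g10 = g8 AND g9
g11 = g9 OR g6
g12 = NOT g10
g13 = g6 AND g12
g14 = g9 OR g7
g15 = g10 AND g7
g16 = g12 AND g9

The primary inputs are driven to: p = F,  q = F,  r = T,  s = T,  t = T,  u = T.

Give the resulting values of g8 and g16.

g1 = u OR p = T OR F = T
g8 = NOT g1 = NOT T = F
g9 = g1 AND s = T AND T = T
g10 = g8 AND g9 = F AND T = F
g12 = NOT g10 = NOT F = T
g16 = g12 AND g9 = T AND T = T

g8 = F, g16 = T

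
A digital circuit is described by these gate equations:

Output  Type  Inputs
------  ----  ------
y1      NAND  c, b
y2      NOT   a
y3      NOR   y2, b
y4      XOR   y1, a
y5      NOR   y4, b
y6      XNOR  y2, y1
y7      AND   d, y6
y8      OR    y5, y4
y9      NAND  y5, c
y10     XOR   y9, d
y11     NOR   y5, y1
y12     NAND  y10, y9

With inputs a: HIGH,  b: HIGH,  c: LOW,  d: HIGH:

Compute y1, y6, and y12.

y1 = c NAND b = LOW NAND HIGH = HIGH
y2 = NOT a = NOT HIGH = LOW
y4 = y1 XOR a = HIGH XOR HIGH = LOW
y5 = y4 NOR b = LOW NOR HIGH = LOW
y6 = y2 XNOR y1 = LOW XNOR HIGH = LOW
y9 = y5 NAND c = LOW NAND LOW = HIGH
y10 = y9 XOR d = HIGH XOR HIGH = LOW
y12 = y10 NAND y9 = LOW NAND HIGH = HIGH

y1 = HIGH; y6 = LOW; y12 = HIGH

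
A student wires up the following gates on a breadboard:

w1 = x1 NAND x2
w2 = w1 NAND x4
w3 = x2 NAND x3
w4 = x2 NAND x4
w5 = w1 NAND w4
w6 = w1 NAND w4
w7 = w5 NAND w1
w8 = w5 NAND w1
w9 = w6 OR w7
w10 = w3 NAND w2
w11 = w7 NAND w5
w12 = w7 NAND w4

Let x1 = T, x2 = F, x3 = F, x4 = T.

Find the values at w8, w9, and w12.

w8 = T, w9 = T, w12 = F

w1 = x1 NAND x2 = T NAND F = T
w4 = x2 NAND x4 = F NAND T = T
w5 = w1 NAND w4 = T NAND T = F
w6 = w1 NAND w4 = T NAND T = F
w7 = w5 NAND w1 = F NAND T = T
w8 = w5 NAND w1 = F NAND T = T
w9 = w6 OR w7 = F OR T = T
w12 = w7 NAND w4 = T NAND T = F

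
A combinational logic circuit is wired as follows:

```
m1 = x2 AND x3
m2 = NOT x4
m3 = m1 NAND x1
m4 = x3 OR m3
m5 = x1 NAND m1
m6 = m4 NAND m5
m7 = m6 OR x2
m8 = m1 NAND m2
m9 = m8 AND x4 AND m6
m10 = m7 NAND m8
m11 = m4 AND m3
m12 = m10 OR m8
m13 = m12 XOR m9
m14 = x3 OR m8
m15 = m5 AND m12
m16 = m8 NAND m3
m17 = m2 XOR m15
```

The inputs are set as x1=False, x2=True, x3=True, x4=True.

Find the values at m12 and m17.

m12 = True; m17 = True

m1 = x2 AND x3 = True AND True = True
m2 = NOT x4 = NOT True = False
m3 = m1 NAND x1 = True NAND False = True
m4 = x3 OR m3 = True OR True = True
m5 = x1 NAND m1 = False NAND True = True
m6 = m4 NAND m5 = True NAND True = False
m7 = m6 OR x2 = False OR True = True
m8 = m1 NAND m2 = True NAND False = True
m10 = m7 NAND m8 = True NAND True = False
m12 = m10 OR m8 = False OR True = True
m15 = m5 AND m12 = True AND True = True
m17 = m2 XOR m15 = False XOR True = True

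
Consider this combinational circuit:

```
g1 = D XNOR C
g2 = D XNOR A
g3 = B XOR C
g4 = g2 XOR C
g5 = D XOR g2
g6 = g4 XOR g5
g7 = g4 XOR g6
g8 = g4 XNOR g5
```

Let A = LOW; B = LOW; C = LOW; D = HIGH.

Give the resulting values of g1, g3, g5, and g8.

g1 = LOW, g3 = LOW, g5 = HIGH, g8 = LOW

g1 = D XNOR C = HIGH XNOR LOW = LOW
g2 = D XNOR A = HIGH XNOR LOW = LOW
g3 = B XOR C = LOW XOR LOW = LOW
g4 = g2 XOR C = LOW XOR LOW = LOW
g5 = D XOR g2 = HIGH XOR LOW = HIGH
g8 = g4 XNOR g5 = LOW XNOR HIGH = LOW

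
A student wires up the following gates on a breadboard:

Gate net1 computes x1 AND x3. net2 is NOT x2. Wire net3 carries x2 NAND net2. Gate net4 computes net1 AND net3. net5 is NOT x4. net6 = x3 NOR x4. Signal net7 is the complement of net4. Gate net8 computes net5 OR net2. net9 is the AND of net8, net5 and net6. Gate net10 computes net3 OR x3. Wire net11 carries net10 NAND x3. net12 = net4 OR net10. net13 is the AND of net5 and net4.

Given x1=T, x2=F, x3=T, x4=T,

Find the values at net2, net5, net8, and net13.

net1 = x1 AND x3 = T AND T = T
net2 = NOT x2 = NOT F = T
net3 = x2 NAND net2 = F NAND T = T
net4 = net1 AND net3 = T AND T = T
net5 = NOT x4 = NOT T = F
net8 = net5 OR net2 = F OR T = T
net13 = net5 AND net4 = F AND T = F

net2 = T; net5 = F; net8 = T; net13 = F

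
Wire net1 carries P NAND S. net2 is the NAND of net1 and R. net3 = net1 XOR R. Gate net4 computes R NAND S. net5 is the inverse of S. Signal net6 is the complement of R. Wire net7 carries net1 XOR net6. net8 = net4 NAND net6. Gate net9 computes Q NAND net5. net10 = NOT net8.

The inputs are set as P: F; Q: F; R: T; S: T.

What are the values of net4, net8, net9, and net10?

net4 = F  net8 = T  net9 = T  net10 = F

net4 = R NAND S = T NAND T = F
net5 = NOT S = NOT T = F
net6 = NOT R = NOT T = F
net8 = net4 NAND net6 = F NAND F = T
net9 = Q NAND net5 = F NAND F = T
net10 = NOT net8 = NOT T = F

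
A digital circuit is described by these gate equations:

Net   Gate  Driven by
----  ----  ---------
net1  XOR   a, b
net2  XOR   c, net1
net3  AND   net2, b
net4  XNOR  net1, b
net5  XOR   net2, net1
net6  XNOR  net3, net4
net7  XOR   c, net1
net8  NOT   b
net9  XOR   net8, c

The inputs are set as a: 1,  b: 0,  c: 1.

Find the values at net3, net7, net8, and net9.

net3 = 0, net7 = 0, net8 = 1, net9 = 0

net1 = a XOR b = 1 XOR 0 = 1
net2 = c XOR net1 = 1 XOR 1 = 0
net3 = net2 AND b = 0 AND 0 = 0
net7 = c XOR net1 = 1 XOR 1 = 0
net8 = NOT b = NOT 0 = 1
net9 = net8 XOR c = 1 XOR 1 = 0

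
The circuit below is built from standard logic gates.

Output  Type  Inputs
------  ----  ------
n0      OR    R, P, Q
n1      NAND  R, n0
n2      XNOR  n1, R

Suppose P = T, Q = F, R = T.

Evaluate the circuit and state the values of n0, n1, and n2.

n0 = T, n1 = F, n2 = F

n0 = R OR P OR Q = T OR T OR F = T
n1 = R NAND n0 = T NAND T = F
n2 = n1 XNOR R = F XNOR T = F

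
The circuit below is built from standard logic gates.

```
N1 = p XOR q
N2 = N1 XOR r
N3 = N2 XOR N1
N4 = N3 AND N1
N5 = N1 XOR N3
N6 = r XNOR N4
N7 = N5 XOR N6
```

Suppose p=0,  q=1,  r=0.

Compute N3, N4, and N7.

N1 = p XOR q = 0 XOR 1 = 1
N2 = N1 XOR r = 1 XOR 0 = 1
N3 = N2 XOR N1 = 1 XOR 1 = 0
N4 = N3 AND N1 = 0 AND 1 = 0
N5 = N1 XOR N3 = 1 XOR 0 = 1
N6 = r XNOR N4 = 0 XNOR 0 = 1
N7 = N5 XOR N6 = 1 XOR 1 = 0

N3 = 0, N4 = 0, N7 = 0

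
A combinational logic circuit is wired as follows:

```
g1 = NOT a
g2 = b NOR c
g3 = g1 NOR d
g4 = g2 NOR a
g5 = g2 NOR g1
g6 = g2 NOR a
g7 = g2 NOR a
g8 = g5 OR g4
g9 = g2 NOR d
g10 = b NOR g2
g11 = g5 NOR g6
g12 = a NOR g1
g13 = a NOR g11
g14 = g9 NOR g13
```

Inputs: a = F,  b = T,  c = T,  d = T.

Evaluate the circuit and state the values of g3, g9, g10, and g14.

g3 = F  g9 = F  g10 = F  g14 = F

g1 = NOT a = NOT F = T
g2 = b NOR c = T NOR T = F
g3 = g1 NOR d = T NOR T = F
g5 = g2 NOR g1 = F NOR T = F
g6 = g2 NOR a = F NOR F = T
g9 = g2 NOR d = F NOR T = F
g10 = b NOR g2 = T NOR F = F
g11 = g5 NOR g6 = F NOR T = F
g13 = a NOR g11 = F NOR F = T
g14 = g9 NOR g13 = F NOR T = F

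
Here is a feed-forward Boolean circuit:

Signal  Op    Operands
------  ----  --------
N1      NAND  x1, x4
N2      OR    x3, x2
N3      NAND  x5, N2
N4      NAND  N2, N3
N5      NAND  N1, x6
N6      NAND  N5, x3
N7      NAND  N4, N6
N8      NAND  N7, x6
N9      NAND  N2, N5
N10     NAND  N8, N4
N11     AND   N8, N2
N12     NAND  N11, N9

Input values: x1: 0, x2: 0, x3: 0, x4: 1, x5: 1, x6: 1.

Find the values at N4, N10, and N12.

N1 = x1 NAND x4 = 0 NAND 1 = 1
N2 = x3 OR x2 = 0 OR 0 = 0
N3 = x5 NAND N2 = 1 NAND 0 = 1
N4 = N2 NAND N3 = 0 NAND 1 = 1
N5 = N1 NAND x6 = 1 NAND 1 = 0
N6 = N5 NAND x3 = 0 NAND 0 = 1
N7 = N4 NAND N6 = 1 NAND 1 = 0
N8 = N7 NAND x6 = 0 NAND 1 = 1
N9 = N2 NAND N5 = 0 NAND 0 = 1
N10 = N8 NAND N4 = 1 NAND 1 = 0
N11 = N8 AND N2 = 1 AND 0 = 0
N12 = N11 NAND N9 = 0 NAND 1 = 1

N4 = 1; N10 = 0; N12 = 1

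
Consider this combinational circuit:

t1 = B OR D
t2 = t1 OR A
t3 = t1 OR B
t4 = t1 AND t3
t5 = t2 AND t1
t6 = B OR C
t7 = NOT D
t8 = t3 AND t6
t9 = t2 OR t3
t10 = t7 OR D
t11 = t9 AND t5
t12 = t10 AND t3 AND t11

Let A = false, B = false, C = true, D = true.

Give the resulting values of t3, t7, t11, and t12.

t3 = true  t7 = false  t11 = true  t12 = true

t1 = B OR D = false OR true = true
t2 = t1 OR A = true OR false = true
t3 = t1 OR B = true OR false = true
t5 = t2 AND t1 = true AND true = true
t7 = NOT D = NOT true = false
t9 = t2 OR t3 = true OR true = true
t10 = t7 OR D = false OR true = true
t11 = t9 AND t5 = true AND true = true
t12 = t10 AND t3 AND t11 = true AND true AND true = true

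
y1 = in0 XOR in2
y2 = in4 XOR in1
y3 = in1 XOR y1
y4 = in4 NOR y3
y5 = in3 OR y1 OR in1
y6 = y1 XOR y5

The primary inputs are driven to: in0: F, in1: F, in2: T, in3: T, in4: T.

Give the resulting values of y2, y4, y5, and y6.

y2 = T; y4 = F; y5 = T; y6 = F

y1 = in0 XOR in2 = F XOR T = T
y2 = in4 XOR in1 = T XOR F = T
y3 = in1 XOR y1 = F XOR T = T
y4 = in4 NOR y3 = T NOR T = F
y5 = in3 OR y1 OR in1 = T OR T OR F = T
y6 = y1 XOR y5 = T XOR T = F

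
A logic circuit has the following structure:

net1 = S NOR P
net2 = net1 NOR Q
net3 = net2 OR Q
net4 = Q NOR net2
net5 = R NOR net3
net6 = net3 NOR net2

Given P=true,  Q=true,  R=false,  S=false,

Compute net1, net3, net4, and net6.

net1 = S NOR P = false NOR true = false
net2 = net1 NOR Q = false NOR true = false
net3 = net2 OR Q = false OR true = true
net4 = Q NOR net2 = true NOR false = false
net6 = net3 NOR net2 = true NOR false = false

net1 = false, net3 = true, net4 = false, net6 = false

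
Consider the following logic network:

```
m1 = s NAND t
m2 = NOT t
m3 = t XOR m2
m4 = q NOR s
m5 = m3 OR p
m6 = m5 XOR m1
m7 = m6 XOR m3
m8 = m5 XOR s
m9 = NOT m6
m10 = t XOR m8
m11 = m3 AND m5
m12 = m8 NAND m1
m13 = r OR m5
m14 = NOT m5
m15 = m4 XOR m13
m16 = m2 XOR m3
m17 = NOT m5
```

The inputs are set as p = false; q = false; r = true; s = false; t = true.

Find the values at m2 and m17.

m2 = false, m17 = false

m2 = NOT t = NOT true = false
m3 = t XOR m2 = true XOR false = true
m5 = m3 OR p = true OR false = true
m17 = NOT m5 = NOT true = false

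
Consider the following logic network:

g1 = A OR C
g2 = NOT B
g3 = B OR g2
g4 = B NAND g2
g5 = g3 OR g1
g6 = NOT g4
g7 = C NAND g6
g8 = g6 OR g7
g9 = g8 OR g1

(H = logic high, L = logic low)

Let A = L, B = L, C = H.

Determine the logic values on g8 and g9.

g1 = A OR C = L OR H = H
g2 = NOT B = NOT L = H
g4 = B NAND g2 = L NAND H = H
g6 = NOT g4 = NOT H = L
g7 = C NAND g6 = H NAND L = H
g8 = g6 OR g7 = L OR H = H
g9 = g8 OR g1 = H OR H = H

g8 = H, g9 = H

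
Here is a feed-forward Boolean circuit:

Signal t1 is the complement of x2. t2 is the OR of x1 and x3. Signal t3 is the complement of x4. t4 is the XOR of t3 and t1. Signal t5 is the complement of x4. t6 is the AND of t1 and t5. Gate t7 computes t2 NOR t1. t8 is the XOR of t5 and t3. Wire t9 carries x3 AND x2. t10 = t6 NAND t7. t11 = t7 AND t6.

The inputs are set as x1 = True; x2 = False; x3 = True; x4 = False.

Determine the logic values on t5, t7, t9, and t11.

t5 = True  t7 = False  t9 = False  t11 = False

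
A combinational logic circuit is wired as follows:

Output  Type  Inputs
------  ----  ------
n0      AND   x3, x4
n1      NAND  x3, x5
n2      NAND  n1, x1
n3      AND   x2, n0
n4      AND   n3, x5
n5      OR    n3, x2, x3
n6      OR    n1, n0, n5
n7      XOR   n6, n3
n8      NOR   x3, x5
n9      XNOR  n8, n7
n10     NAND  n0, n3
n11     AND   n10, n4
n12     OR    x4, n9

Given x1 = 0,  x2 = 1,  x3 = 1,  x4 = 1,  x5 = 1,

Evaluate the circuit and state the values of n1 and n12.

n0 = x3 AND x4 = 1 AND 1 = 1
n1 = x3 NAND x5 = 1 NAND 1 = 0
n3 = x2 AND n0 = 1 AND 1 = 1
n5 = n3 OR x2 OR x3 = 1 OR 1 OR 1 = 1
n6 = n1 OR n0 OR n5 = 0 OR 1 OR 1 = 1
n7 = n6 XOR n3 = 1 XOR 1 = 0
n8 = x3 NOR x5 = 1 NOR 1 = 0
n9 = n8 XNOR n7 = 0 XNOR 0 = 1
n12 = x4 OR n9 = 1 OR 1 = 1

n1 = 0; n12 = 1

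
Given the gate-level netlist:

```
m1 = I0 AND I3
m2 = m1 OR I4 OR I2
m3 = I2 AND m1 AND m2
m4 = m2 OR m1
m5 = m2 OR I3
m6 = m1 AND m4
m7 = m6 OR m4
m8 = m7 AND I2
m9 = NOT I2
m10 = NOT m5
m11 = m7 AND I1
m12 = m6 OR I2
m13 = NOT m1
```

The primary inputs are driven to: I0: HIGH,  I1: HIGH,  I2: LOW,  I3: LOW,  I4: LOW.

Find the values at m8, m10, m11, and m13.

m8 = LOW, m10 = HIGH, m11 = LOW, m13 = HIGH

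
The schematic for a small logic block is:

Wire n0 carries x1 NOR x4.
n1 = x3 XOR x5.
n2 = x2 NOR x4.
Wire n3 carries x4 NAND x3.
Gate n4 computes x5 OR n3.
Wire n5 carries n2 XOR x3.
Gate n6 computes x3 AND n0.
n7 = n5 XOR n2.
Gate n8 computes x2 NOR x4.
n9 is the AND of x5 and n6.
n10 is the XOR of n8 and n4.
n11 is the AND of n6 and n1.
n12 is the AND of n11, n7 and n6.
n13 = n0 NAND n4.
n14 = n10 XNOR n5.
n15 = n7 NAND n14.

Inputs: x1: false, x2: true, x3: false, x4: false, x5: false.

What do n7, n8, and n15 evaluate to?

n2 = x2 NOR x4 = true NOR false = false
n3 = x4 NAND x3 = false NAND false = true
n4 = x5 OR n3 = false OR true = true
n5 = n2 XOR x3 = false XOR false = false
n7 = n5 XOR n2 = false XOR false = false
n8 = x2 NOR x4 = true NOR false = false
n10 = n8 XOR n4 = false XOR true = true
n14 = n10 XNOR n5 = true XNOR false = false
n15 = n7 NAND n14 = false NAND false = true

n7 = false; n8 = false; n15 = true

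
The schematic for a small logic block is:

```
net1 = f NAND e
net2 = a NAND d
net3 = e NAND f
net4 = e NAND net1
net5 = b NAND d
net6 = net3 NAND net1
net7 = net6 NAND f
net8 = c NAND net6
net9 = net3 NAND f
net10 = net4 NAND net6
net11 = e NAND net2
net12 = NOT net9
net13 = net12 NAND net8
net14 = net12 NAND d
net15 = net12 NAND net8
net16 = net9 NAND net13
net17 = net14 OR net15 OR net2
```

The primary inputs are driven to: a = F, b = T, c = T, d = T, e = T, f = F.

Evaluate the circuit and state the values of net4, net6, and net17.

net4 = F, net6 = F, net17 = T

net1 = f NAND e = F NAND T = T
net2 = a NAND d = F NAND T = T
net3 = e NAND f = T NAND F = T
net4 = e NAND net1 = T NAND T = F
net6 = net3 NAND net1 = T NAND T = F
net8 = c NAND net6 = T NAND F = T
net9 = net3 NAND f = T NAND F = T
net12 = NOT net9 = NOT T = F
net14 = net12 NAND d = F NAND T = T
net15 = net12 NAND net8 = F NAND T = T
net17 = net14 OR net15 OR net2 = T OR T OR T = T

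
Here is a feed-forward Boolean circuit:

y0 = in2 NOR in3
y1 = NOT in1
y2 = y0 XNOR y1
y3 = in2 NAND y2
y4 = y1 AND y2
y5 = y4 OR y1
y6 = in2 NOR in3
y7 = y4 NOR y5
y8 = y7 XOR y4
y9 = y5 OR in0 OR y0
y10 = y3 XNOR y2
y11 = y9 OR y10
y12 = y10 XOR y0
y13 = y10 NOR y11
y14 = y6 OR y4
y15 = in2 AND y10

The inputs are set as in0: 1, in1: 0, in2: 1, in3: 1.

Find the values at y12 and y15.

y0 = in2 NOR in3 = 1 NOR 1 = 0
y1 = NOT in1 = NOT 0 = 1
y2 = y0 XNOR y1 = 0 XNOR 1 = 0
y3 = in2 NAND y2 = 1 NAND 0 = 1
y10 = y3 XNOR y2 = 1 XNOR 0 = 0
y12 = y10 XOR y0 = 0 XOR 0 = 0
y15 = in2 AND y10 = 1 AND 0 = 0

y12 = 0; y15 = 0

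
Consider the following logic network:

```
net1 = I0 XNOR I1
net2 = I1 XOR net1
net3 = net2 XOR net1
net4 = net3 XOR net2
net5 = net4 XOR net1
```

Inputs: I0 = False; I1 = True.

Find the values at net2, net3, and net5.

net2 = True, net3 = True, net5 = False

net1 = I0 XNOR I1 = False XNOR True = False
net2 = I1 XOR net1 = True XOR False = True
net3 = net2 XOR net1 = True XOR False = True
net4 = net3 XOR net2 = True XOR True = False
net5 = net4 XOR net1 = False XOR False = False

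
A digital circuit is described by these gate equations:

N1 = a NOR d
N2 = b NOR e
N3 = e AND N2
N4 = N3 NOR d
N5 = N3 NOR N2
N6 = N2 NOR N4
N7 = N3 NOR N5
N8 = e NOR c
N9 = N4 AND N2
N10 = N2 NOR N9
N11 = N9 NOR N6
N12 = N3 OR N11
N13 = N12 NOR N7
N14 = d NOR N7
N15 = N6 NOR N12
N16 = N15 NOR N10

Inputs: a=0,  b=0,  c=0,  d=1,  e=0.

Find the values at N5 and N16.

N5 = 0, N16 = 1

N2 = b NOR e = 0 NOR 0 = 1
N3 = e AND N2 = 0 AND 1 = 0
N4 = N3 NOR d = 0 NOR 1 = 0
N5 = N3 NOR N2 = 0 NOR 1 = 0
N6 = N2 NOR N4 = 1 NOR 0 = 0
N9 = N4 AND N2 = 0 AND 1 = 0
N10 = N2 NOR N9 = 1 NOR 0 = 0
N11 = N9 NOR N6 = 0 NOR 0 = 1
N12 = N3 OR N11 = 0 OR 1 = 1
N15 = N6 NOR N12 = 0 NOR 1 = 0
N16 = N15 NOR N10 = 0 NOR 0 = 1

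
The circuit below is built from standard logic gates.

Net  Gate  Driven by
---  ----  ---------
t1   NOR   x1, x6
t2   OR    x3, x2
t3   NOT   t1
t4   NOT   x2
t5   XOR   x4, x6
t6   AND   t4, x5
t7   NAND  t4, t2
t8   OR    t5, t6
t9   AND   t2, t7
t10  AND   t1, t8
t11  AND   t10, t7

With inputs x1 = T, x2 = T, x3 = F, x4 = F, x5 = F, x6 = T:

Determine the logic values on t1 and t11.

t1 = x1 NOR x6 = T NOR T = F
t2 = x3 OR x2 = F OR T = T
t4 = NOT x2 = NOT T = F
t5 = x4 XOR x6 = F XOR T = T
t6 = t4 AND x5 = F AND F = F
t7 = t4 NAND t2 = F NAND T = T
t8 = t5 OR t6 = T OR F = T
t10 = t1 AND t8 = F AND T = F
t11 = t10 AND t7 = F AND T = F

t1 = F, t11 = F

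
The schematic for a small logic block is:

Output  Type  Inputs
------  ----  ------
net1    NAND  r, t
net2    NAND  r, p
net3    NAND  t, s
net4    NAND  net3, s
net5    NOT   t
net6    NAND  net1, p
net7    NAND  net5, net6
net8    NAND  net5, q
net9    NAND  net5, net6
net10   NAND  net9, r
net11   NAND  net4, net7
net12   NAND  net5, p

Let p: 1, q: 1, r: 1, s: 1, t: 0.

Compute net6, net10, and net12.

net6 = 0; net10 = 0; net12 = 0

net1 = r NAND t = 1 NAND 0 = 1
net5 = NOT t = NOT 0 = 1
net6 = net1 NAND p = 1 NAND 1 = 0
net9 = net5 NAND net6 = 1 NAND 0 = 1
net10 = net9 NAND r = 1 NAND 1 = 0
net12 = net5 NAND p = 1 NAND 1 = 0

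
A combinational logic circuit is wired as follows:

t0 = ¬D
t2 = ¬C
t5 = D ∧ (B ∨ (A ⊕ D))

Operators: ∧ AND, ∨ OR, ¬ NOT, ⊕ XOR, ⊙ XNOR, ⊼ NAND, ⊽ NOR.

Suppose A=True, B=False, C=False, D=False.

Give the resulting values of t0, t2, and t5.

t0 = ¬False = True
t2 = ¬False = True
t5 = False ∧ (False ∨ (True ⊕ False)) = False

t0 = True; t2 = True; t5 = False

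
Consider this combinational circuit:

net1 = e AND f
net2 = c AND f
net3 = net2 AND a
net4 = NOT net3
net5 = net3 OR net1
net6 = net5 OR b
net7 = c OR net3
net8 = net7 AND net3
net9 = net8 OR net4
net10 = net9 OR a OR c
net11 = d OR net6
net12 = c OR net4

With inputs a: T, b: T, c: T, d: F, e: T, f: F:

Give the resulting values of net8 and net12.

net2 = c AND f = T AND F = F
net3 = net2 AND a = F AND T = F
net4 = NOT net3 = NOT F = T
net7 = c OR net3 = T OR F = T
net8 = net7 AND net3 = T AND F = F
net12 = c OR net4 = T OR T = T

net8 = F, net12 = T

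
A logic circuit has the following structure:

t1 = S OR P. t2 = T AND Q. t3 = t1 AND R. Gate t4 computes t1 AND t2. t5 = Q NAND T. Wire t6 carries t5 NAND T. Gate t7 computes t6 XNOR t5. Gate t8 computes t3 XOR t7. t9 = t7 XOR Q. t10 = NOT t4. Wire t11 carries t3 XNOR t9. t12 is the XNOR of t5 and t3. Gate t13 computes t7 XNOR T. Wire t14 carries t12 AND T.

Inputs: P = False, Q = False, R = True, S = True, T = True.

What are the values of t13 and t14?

t13 = False, t14 = True

t1 = S OR P = True OR False = True
t3 = t1 AND R = True AND True = True
t5 = Q NAND T = False NAND True = True
t6 = t5 NAND T = True NAND True = False
t7 = t6 XNOR t5 = False XNOR True = False
t12 = t5 XNOR t3 = True XNOR True = True
t13 = t7 XNOR T = False XNOR True = False
t14 = t12 AND T = True AND True = True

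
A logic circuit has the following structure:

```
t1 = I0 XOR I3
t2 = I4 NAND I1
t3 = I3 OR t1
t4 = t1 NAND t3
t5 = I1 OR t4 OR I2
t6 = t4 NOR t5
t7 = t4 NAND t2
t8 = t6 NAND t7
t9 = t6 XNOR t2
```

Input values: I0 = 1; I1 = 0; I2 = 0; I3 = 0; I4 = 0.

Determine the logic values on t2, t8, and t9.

t2 = 1  t8 = 0  t9 = 1

t1 = I0 XOR I3 = 1 XOR 0 = 1
t2 = I4 NAND I1 = 0 NAND 0 = 1
t3 = I3 OR t1 = 0 OR 1 = 1
t4 = t1 NAND t3 = 1 NAND 1 = 0
t5 = I1 OR t4 OR I2 = 0 OR 0 OR 0 = 0
t6 = t4 NOR t5 = 0 NOR 0 = 1
t7 = t4 NAND t2 = 0 NAND 1 = 1
t8 = t6 NAND t7 = 1 NAND 1 = 0
t9 = t6 XNOR t2 = 1 XNOR 1 = 1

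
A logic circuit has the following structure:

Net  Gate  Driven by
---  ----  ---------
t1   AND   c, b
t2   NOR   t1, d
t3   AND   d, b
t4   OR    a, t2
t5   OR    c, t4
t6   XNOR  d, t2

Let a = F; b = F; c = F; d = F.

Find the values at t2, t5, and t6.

t2 = T; t5 = T; t6 = F

t1 = c AND b = F AND F = F
t2 = t1 NOR d = F NOR F = T
t4 = a OR t2 = F OR T = T
t5 = c OR t4 = F OR T = T
t6 = d XNOR t2 = F XNOR T = F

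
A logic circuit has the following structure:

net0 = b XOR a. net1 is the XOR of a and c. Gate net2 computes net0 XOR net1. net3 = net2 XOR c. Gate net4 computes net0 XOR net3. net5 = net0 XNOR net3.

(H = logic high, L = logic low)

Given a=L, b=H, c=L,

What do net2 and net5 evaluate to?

net2 = H, net5 = H

net0 = b XOR a = H XOR L = H
net1 = a XOR c = L XOR L = L
net2 = net0 XOR net1 = H XOR L = H
net3 = net2 XOR c = H XOR L = H
net5 = net0 XNOR net3 = H XNOR H = H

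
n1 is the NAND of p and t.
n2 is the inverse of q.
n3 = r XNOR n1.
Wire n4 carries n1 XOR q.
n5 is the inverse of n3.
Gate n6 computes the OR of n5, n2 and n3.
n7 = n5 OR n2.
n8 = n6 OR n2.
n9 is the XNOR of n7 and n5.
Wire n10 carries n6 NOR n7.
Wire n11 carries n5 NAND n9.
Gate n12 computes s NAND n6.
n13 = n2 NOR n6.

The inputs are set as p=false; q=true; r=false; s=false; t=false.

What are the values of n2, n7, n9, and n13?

n1 = p NAND t = false NAND false = true
n2 = NOT q = NOT true = false
n3 = r XNOR n1 = false XNOR true = false
n5 = NOT n3 = NOT false = true
n6 = n5 OR n2 OR n3 = true OR false OR false = true
n7 = n5 OR n2 = true OR false = true
n9 = n7 XNOR n5 = true XNOR true = true
n13 = n2 NOR n6 = false NOR true = false

n2 = false, n7 = true, n9 = true, n13 = false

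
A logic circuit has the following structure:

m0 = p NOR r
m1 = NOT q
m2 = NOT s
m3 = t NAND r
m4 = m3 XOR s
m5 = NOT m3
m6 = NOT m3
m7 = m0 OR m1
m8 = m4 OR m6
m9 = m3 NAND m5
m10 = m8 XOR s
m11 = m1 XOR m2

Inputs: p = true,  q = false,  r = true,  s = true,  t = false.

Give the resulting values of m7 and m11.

m0 = p NOR r = true NOR true = false
m1 = NOT q = NOT false = true
m2 = NOT s = NOT true = false
m7 = m0 OR m1 = false OR true = true
m11 = m1 XOR m2 = true XOR false = true

m7 = true, m11 = true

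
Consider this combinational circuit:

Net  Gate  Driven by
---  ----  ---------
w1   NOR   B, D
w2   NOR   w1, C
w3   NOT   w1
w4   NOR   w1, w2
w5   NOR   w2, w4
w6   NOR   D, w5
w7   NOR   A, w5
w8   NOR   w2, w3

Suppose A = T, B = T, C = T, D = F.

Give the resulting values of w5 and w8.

w1 = B NOR D = T NOR F = F
w2 = w1 NOR C = F NOR T = F
w3 = NOT w1 = NOT F = T
w4 = w1 NOR w2 = F NOR F = T
w5 = w2 NOR w4 = F NOR T = F
w8 = w2 NOR w3 = F NOR T = F

w5 = F, w8 = F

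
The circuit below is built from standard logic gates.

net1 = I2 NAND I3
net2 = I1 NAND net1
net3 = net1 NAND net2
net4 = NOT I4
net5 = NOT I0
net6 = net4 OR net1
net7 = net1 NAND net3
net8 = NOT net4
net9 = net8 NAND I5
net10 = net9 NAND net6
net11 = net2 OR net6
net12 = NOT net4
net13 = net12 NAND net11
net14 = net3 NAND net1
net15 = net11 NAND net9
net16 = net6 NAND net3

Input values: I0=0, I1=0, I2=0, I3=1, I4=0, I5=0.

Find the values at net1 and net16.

net1 = 1, net16 = 1

net1 = I2 NAND I3 = 0 NAND 1 = 1
net2 = I1 NAND net1 = 0 NAND 1 = 1
net3 = net1 NAND net2 = 1 NAND 1 = 0
net4 = NOT I4 = NOT 0 = 1
net6 = net4 OR net1 = 1 OR 1 = 1
net16 = net6 NAND net3 = 1 NAND 0 = 1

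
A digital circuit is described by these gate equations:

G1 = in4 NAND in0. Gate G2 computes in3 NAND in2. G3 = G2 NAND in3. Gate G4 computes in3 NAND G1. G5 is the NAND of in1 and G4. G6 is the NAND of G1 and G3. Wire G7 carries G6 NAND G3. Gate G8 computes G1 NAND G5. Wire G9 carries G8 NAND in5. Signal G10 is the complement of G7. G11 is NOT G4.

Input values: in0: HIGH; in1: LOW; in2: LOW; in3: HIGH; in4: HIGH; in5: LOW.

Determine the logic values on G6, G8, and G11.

G6 = HIGH, G8 = HIGH, G11 = LOW

G1 = in4 NAND in0 = HIGH NAND HIGH = LOW
G2 = in3 NAND in2 = HIGH NAND LOW = HIGH
G3 = G2 NAND in3 = HIGH NAND HIGH = LOW
G4 = in3 NAND G1 = HIGH NAND LOW = HIGH
G5 = in1 NAND G4 = LOW NAND HIGH = HIGH
G6 = G1 NAND G3 = LOW NAND LOW = HIGH
G8 = G1 NAND G5 = LOW NAND HIGH = HIGH
G11 = NOT G4 = NOT HIGH = LOW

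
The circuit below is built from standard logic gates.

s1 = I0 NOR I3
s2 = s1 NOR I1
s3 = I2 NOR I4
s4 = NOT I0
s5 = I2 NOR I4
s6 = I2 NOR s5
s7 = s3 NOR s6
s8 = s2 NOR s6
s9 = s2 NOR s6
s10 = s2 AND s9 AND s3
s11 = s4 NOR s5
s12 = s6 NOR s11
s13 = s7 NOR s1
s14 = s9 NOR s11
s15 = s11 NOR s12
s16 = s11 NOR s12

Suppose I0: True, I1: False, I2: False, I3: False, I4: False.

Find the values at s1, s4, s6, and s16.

s1 = False, s4 = False, s6 = False, s16 = False

s1 = I0 NOR I3 = True NOR False = False
s4 = NOT I0 = NOT True = False
s5 = I2 NOR I4 = False NOR False = True
s6 = I2 NOR s5 = False NOR True = False
s11 = s4 NOR s5 = False NOR True = False
s12 = s6 NOR s11 = False NOR False = True
s16 = s11 NOR s12 = False NOR True = False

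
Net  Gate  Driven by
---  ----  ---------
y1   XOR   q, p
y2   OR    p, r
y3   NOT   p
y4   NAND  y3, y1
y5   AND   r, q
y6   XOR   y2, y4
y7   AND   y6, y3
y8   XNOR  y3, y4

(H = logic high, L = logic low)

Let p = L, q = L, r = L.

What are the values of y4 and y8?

y4 = H  y8 = H

y1 = q XOR p = L XOR L = L
y3 = NOT p = NOT L = H
y4 = y3 NAND y1 = H NAND L = H
y8 = y3 XNOR y4 = H XNOR H = H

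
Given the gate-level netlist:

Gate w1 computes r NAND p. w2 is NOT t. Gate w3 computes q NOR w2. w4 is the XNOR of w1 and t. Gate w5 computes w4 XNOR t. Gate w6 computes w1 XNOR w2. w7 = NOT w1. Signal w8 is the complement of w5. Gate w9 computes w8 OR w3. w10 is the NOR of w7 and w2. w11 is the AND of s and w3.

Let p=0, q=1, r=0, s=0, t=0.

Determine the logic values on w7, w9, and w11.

w7 = 0, w9 = 0, w11 = 0

w1 = r NAND p = 0 NAND 0 = 1
w2 = NOT t = NOT 0 = 1
w3 = q NOR w2 = 1 NOR 1 = 0
w4 = w1 XNOR t = 1 XNOR 0 = 0
w5 = w4 XNOR t = 0 XNOR 0 = 1
w7 = NOT w1 = NOT 1 = 0
w8 = NOT w5 = NOT 1 = 0
w9 = w8 OR w3 = 0 OR 0 = 0
w11 = s AND w3 = 0 AND 0 = 0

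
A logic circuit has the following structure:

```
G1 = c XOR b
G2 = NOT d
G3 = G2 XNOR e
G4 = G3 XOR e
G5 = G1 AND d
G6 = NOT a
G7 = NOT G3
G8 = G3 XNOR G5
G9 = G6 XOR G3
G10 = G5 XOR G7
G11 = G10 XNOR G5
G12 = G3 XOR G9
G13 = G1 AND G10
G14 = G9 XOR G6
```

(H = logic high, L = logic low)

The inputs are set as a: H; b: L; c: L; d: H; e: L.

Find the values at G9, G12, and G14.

G2 = NOT d = NOT H = L
G3 = G2 XNOR e = L XNOR L = H
G6 = NOT a = NOT H = L
G9 = G6 XOR G3 = L XOR H = H
G12 = G3 XOR G9 = H XOR H = L
G14 = G9 XOR G6 = H XOR L = H

G9 = H  G12 = L  G14 = H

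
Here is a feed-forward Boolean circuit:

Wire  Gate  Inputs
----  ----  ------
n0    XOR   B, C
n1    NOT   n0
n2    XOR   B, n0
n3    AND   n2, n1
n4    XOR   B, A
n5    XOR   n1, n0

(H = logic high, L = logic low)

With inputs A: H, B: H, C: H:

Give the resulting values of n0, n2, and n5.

n0 = B XOR C = H XOR H = L
n1 = NOT n0 = NOT L = H
n2 = B XOR n0 = H XOR L = H
n5 = n1 XOR n0 = H XOR L = H

n0 = L, n2 = H, n5 = H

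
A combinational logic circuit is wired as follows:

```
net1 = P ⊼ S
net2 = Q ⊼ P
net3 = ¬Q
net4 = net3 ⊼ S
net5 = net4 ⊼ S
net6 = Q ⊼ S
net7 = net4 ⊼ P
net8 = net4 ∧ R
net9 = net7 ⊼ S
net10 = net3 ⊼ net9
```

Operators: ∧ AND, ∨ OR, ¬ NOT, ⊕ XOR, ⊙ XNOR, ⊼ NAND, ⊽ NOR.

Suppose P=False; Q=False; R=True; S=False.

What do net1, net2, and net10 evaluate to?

net1 = True  net2 = True  net10 = False

net1 = P NAND S = False NAND False = True
net2 = Q NAND P = False NAND False = True
net3 = NOT Q = NOT False = True
net4 = net3 NAND S = True NAND False = True
net7 = net4 NAND P = True NAND False = True
net9 = net7 NAND S = True NAND False = True
net10 = net3 NAND net9 = True NAND True = False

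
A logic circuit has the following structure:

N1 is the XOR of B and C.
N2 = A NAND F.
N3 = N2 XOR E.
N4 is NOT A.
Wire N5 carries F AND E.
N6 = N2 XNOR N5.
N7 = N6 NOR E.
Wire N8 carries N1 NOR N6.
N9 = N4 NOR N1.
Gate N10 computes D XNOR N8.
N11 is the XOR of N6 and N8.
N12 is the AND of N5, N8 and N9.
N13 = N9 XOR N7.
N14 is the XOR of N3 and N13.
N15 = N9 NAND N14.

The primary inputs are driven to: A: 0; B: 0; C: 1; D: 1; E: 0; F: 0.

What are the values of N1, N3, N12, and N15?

N1 = 1, N3 = 1, N12 = 0, N15 = 1

N1 = B XOR C = 0 XOR 1 = 1
N2 = A NAND F = 0 NAND 0 = 1
N3 = N2 XOR E = 1 XOR 0 = 1
N4 = NOT A = NOT 0 = 1
N5 = F AND E = 0 AND 0 = 0
N6 = N2 XNOR N5 = 1 XNOR 0 = 0
N7 = N6 NOR E = 0 NOR 0 = 1
N8 = N1 NOR N6 = 1 NOR 0 = 0
N9 = N4 NOR N1 = 1 NOR 1 = 0
N12 = N5 AND N8 AND N9 = 0 AND 0 AND 0 = 0
N13 = N9 XOR N7 = 0 XOR 1 = 1
N14 = N3 XOR N13 = 1 XOR 1 = 0
N15 = N9 NAND N14 = 0 NAND 0 = 1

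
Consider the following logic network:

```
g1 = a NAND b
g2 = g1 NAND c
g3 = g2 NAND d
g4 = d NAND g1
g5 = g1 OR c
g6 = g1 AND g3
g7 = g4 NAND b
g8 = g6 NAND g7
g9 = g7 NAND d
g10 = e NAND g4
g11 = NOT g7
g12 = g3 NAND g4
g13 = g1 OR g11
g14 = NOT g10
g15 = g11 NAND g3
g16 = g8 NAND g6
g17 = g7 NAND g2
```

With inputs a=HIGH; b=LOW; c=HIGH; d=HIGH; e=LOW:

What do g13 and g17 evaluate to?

g1 = a NAND b = HIGH NAND LOW = HIGH
g2 = g1 NAND c = HIGH NAND HIGH = LOW
g4 = d NAND g1 = HIGH NAND HIGH = LOW
g7 = g4 NAND b = LOW NAND LOW = HIGH
g11 = NOT g7 = NOT HIGH = LOW
g13 = g1 OR g11 = HIGH OR LOW = HIGH
g17 = g7 NAND g2 = HIGH NAND LOW = HIGH

g13 = HIGH  g17 = HIGH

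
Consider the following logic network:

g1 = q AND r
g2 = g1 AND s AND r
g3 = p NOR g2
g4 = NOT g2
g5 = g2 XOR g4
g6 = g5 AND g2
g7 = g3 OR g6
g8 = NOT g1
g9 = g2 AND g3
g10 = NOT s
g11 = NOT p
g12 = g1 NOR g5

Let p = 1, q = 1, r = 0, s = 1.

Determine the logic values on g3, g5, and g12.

g3 = 0, g5 = 1, g12 = 0

g1 = q AND r = 1 AND 0 = 0
g2 = g1 AND s AND r = 0 AND 1 AND 0 = 0
g3 = p NOR g2 = 1 NOR 0 = 0
g4 = NOT g2 = NOT 0 = 1
g5 = g2 XOR g4 = 0 XOR 1 = 1
g12 = g1 NOR g5 = 0 NOR 1 = 0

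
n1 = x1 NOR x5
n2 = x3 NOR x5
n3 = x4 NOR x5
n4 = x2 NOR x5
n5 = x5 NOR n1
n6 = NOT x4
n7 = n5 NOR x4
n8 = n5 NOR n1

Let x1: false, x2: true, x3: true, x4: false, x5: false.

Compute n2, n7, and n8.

n2 = false, n7 = true, n8 = false

n1 = x1 NOR x5 = false NOR false = true
n2 = x3 NOR x5 = true NOR false = false
n5 = x5 NOR n1 = false NOR true = false
n7 = n5 NOR x4 = false NOR false = true
n8 = n5 NOR n1 = false NOR true = false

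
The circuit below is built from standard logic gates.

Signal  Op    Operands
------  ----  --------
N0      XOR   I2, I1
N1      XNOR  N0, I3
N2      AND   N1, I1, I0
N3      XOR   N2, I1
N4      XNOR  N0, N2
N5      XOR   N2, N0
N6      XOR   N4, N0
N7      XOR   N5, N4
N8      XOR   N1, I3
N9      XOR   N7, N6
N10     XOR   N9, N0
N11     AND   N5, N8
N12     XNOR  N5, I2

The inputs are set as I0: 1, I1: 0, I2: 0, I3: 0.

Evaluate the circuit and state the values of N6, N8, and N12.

N0 = I2 XOR I1 = 0 XOR 0 = 0
N1 = N0 XNOR I3 = 0 XNOR 0 = 1
N2 = N1 AND I1 AND I0 = 1 AND 0 AND 1 = 0
N4 = N0 XNOR N2 = 0 XNOR 0 = 1
N5 = N2 XOR N0 = 0 XOR 0 = 0
N6 = N4 XOR N0 = 1 XOR 0 = 1
N8 = N1 XOR I3 = 1 XOR 0 = 1
N12 = N5 XNOR I2 = 0 XNOR 0 = 1

N6 = 1  N8 = 1  N12 = 1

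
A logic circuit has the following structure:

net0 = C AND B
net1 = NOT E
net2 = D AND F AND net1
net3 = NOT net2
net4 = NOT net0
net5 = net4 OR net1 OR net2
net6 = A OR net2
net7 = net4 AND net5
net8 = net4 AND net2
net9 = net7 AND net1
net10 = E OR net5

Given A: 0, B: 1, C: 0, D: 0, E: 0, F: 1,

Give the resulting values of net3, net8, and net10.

net3 = 1, net8 = 0, net10 = 1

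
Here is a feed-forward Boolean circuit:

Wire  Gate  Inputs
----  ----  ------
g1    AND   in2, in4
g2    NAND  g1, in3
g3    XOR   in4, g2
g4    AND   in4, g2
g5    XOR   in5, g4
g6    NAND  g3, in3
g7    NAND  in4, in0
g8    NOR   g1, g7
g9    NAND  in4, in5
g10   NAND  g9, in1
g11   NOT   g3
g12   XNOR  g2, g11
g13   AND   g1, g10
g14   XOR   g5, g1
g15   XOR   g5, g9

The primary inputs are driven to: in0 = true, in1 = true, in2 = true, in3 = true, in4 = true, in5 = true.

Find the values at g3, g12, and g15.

g1 = in2 AND in4 = true AND true = true
g2 = g1 NAND in3 = true NAND true = false
g3 = in4 XOR g2 = true XOR false = true
g4 = in4 AND g2 = true AND false = false
g5 = in5 XOR g4 = true XOR false = true
g9 = in4 NAND in5 = true NAND true = false
g11 = NOT g3 = NOT true = false
g12 = g2 XNOR g11 = false XNOR false = true
g15 = g5 XOR g9 = true XOR false = true

g3 = true; g12 = true; g15 = true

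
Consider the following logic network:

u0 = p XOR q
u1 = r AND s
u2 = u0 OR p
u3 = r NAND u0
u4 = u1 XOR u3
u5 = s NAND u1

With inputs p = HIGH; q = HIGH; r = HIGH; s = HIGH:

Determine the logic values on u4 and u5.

u4 = LOW, u5 = LOW

u0 = p XOR q = HIGH XOR HIGH = LOW
u1 = r AND s = HIGH AND HIGH = HIGH
u3 = r NAND u0 = HIGH NAND LOW = HIGH
u4 = u1 XOR u3 = HIGH XOR HIGH = LOW
u5 = s NAND u1 = HIGH NAND HIGH = LOW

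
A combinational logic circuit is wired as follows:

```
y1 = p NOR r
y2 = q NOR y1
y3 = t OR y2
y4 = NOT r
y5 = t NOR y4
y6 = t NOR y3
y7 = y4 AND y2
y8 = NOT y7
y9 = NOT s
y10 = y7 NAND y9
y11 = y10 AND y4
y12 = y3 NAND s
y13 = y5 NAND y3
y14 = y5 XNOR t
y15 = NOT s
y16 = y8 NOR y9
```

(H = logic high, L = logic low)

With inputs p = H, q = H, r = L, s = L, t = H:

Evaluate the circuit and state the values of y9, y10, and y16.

y1 = p NOR r = H NOR L = L
y2 = q NOR y1 = H NOR L = L
y4 = NOT r = NOT L = H
y7 = y4 AND y2 = H AND L = L
y8 = NOT y7 = NOT L = H
y9 = NOT s = NOT L = H
y10 = y7 NAND y9 = L NAND H = H
y16 = y8 NOR y9 = H NOR H = L

y9 = H; y10 = H; y16 = L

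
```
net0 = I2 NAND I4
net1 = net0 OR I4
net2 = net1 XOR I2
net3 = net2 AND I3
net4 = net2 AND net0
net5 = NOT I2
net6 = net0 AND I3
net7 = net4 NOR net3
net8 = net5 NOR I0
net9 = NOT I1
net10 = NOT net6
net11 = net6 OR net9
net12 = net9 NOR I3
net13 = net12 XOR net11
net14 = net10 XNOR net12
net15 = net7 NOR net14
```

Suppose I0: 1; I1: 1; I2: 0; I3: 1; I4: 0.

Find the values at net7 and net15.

net0 = I2 NAND I4 = 0 NAND 0 = 1
net1 = net0 OR I4 = 1 OR 0 = 1
net2 = net1 XOR I2 = 1 XOR 0 = 1
net3 = net2 AND I3 = 1 AND 1 = 1
net4 = net2 AND net0 = 1 AND 1 = 1
net6 = net0 AND I3 = 1 AND 1 = 1
net7 = net4 NOR net3 = 1 NOR 1 = 0
net9 = NOT I1 = NOT 1 = 0
net10 = NOT net6 = NOT 1 = 0
net12 = net9 NOR I3 = 0 NOR 1 = 0
net14 = net10 XNOR net12 = 0 XNOR 0 = 1
net15 = net7 NOR net14 = 0 NOR 1 = 0

net7 = 0, net15 = 0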